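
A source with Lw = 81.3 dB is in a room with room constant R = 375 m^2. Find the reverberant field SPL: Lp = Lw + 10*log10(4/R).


4/R = 4/375 = 0.0106667
Lp = 81.3 + 10*log10(0.0106667) = 61.58 dB


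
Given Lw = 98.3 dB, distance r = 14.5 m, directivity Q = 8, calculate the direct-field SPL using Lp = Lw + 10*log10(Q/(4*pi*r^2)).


4*pi*r^2 = 4*pi*14.5^2 = 2642.08 m^2
Q / (4*pi*r^2) = 8 / 2642.08 = 0.00302792
Lp = 98.3 + 10*log10(0.00302792) = 73.111 dB


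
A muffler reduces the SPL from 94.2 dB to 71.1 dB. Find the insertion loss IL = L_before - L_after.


Insertion loss = SPL without muffler - SPL with muffler
IL = 94.2 - 71.1 = 23.1 dB


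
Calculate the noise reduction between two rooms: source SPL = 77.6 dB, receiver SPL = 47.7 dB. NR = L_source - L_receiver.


NR = L_source - L_receiver (difference between source and receiving room levels)
NR = 77.6 - 47.7 = 29.9 dB


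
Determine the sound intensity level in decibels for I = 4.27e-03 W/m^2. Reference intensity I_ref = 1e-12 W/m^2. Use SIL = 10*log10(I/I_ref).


I / I_ref = 4.27e-03 / 1e-12 = 4.27e+09
SIL = 10 * log10(4.27e+09) = 96.304 dB


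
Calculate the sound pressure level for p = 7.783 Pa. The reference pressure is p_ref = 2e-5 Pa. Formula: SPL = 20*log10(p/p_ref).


p / p_ref = 7.783 / 2e-5 = 389150
SPL = 20 * log10(389150) = 111.8 dB


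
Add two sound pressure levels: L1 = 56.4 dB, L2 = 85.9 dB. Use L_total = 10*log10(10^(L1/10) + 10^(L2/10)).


10^(56.4/10) = 436516
10^(85.9/10) = 3.89045e+08
Sum = 436516 + 3.89045e+08 = 3.89482e+08
L_total = 10*log10(3.89482e+08) = 85.905 dB


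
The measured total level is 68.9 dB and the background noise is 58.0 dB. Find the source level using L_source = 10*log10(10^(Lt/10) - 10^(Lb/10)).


10^(68.9/10) = 7.76247e+06
10^(58.0/10) = 630957
Difference = 7.76247e+06 - 630957 = 7.13151e+06
L_source = 10*log10(7.13151e+06) = 68.532 dB


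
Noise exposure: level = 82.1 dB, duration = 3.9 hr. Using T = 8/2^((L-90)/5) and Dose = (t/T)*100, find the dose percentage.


T_allowed = 8 / 2^((82.1 - 90)/5) = 23.9176 hr
Dose = 3.9 / 23.9176 * 100 = 16.306 %


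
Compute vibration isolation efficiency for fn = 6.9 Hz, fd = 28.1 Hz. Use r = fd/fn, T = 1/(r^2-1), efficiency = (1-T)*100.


r = 28.1 / 6.9 = 4.07246
r^2 - 1 = 4.07246^2 - 1 = 15.5849
T = 1/15.5849 = 0.0641647
Efficiency = (1 - 0.0641647)*100 = 93.584 %


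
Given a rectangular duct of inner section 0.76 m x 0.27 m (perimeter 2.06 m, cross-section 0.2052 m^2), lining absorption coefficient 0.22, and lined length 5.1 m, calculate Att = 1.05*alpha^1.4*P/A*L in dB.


alpha^1.4 = 0.22^1.4 = 0.120058
Attenuation rate = 1.05 * alpha^1.4 * P / A
= 1.05 * 0.120058 * 2.06 / 0.2052 = 1.26552 dB/m
Total Att = 1.26552 * 5.1 = 6.4542 dB


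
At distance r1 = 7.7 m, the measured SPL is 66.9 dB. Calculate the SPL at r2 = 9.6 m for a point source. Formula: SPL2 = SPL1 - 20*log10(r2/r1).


r2/r1 = 9.6/7.7 = 1.24675
Correction = 20*log10(1.24675) = 1.91559 dB
SPL2 = 66.9 - 1.91559 = 64.984 dB


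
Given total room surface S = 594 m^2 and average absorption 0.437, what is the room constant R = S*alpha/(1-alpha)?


R = 594 * 0.437 / (1 - 0.437) = 461.06 m^2


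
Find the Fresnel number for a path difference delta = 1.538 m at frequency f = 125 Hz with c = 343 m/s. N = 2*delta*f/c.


N = 2*delta*f/c = 2*delta/lambda, where lambda = c/f
lambda = 343 / 125 = 2.744 m
N = 2 * 1.538 / 2.744 = 1.121


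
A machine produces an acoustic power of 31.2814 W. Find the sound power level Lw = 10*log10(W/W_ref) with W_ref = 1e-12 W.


W / W_ref = 31.2814 / 1e-12 = 3.12814e+13
Lw = 10 * log10(3.12814e+13) = 134.95 dB


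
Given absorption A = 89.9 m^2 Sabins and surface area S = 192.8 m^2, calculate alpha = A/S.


Absorption coefficient = absorbed power / incident power
alpha = A / S = 89.9 / 192.8 = 0.46629


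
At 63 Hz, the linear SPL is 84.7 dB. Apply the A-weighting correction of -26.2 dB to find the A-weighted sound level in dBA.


A-weighting table: 63 Hz -> -26.2 dB correction
SPL_A = SPL + correction = 84.7 + (-26.2) = 58.5 dBA


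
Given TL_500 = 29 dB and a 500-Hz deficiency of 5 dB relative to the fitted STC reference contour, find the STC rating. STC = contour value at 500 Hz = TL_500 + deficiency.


By ASTM E413, STC = value of the fitted reference contour at 500 Hz.
Contour value at 500 Hz = TL_500 + deficiency = 29 + 5 = 34
STC = 34


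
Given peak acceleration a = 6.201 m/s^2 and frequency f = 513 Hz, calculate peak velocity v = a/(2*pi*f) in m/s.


omega = 2*pi*f = 2*pi*513 = 3223.27 rad/s
v = a / omega = 6.201 / 3223.27 = 0.0019238 m/s


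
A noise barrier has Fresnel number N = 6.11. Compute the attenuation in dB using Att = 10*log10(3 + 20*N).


3 + 20*N = 3 + 20*6.11 = 125.2
Att = 10*log10(125.2) = 20.976 dB


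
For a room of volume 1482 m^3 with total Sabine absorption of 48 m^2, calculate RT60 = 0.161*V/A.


RT60 = 0.161 * 1482 / 48 = 4.9709 s


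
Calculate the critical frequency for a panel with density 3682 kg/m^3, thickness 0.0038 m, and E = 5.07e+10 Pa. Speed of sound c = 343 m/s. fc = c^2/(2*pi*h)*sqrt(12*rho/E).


12*rho/E = 12*3682/5.07e+10 = 8.71479e-07
sqrt(12*rho/E) = sqrt(8.71479e-07) = 0.00093353
c^2/(2*pi*h) = 343^2/(2*pi*0.0038) = 4.92748e+06
fc = 4.92748e+06 * 0.00093353 = 4600 Hz


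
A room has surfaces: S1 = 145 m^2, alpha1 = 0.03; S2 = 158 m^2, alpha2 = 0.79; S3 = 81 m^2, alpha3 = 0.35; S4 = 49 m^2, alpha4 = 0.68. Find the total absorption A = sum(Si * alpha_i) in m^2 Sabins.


145 * 0.03 = 4.35
158 * 0.79 = 124.82
81 * 0.35 = 28.35
49 * 0.68 = 33.32
A_total = 4.35 + 124.82 + 28.35 + 33.32 = 190.84 m^2


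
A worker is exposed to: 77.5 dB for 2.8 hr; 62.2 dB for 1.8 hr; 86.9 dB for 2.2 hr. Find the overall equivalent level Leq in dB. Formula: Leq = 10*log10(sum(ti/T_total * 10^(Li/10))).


T_total = 2.8 + 1.8 + 2.2 = 6.8 hr
(2.8/6.8) * 10^(77.5/10) = 2.31552e+07
(1.8/6.8) * 10^(62.2/10) = 439302
(2.2/6.8) * 10^(86.9/10) = 1.58458e+08
Sum = 2.31552e+07 + 439302 + 1.58458e+08 = 1.82053e+08
Leq = 10*log10(1.82053e+08) = 82.602 dB


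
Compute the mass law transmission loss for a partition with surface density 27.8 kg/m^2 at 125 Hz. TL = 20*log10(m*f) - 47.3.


m * f = 27.8 * 125 = 3475
20*log10(3475) = 70.8191 dB
TL = 70.8191 - 47.3 = 23.519 dB


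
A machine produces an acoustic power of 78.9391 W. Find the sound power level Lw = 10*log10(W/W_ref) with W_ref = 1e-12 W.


W / W_ref = 78.9391 / 1e-12 = 7.89391e+13
Lw = 10 * log10(7.89391e+13) = 138.97 dB


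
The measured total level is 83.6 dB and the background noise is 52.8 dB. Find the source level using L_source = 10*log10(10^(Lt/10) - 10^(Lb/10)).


10^(83.6/10) = 2.29087e+08
10^(52.8/10) = 190546
Difference = 2.29087e+08 - 190546 = 2.28896e+08
L_source = 10*log10(2.28896e+08) = 83.596 dB


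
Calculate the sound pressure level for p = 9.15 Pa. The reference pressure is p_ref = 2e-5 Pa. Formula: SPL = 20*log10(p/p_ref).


p / p_ref = 9.15 / 2e-5 = 457500
SPL = 20 * log10(457500) = 113.21 dB


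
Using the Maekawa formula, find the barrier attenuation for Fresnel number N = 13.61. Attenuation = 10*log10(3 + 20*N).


3 + 20*N = 3 + 20*13.61 = 275.2
Att = 10*log10(275.2) = 24.396 dB


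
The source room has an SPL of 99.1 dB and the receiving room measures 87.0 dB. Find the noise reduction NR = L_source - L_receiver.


NR = L_source - L_receiver (difference between source and receiving room levels)
NR = 99.1 - 87.0 = 12.1 dB


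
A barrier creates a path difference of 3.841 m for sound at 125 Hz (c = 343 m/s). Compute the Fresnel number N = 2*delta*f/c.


N = 2*delta*f/c = 2*delta/lambda, where lambda = c/f
lambda = 343 / 125 = 2.744 m
N = 2 * 3.841 / 2.744 = 2.7996


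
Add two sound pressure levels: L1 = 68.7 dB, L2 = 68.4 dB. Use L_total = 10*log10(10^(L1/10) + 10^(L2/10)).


10^(68.7/10) = 7.4131e+06
10^(68.4/10) = 6.91831e+06
Sum = 7.4131e+06 + 6.91831e+06 = 1.43314e+07
L_total = 10*log10(1.43314e+07) = 71.563 dB


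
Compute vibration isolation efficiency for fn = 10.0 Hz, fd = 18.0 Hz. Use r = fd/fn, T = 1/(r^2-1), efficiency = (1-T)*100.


r = 18.0 / 10.0 = 1.8
r^2 - 1 = 1.8^2 - 1 = 2.24
T = 1/2.24 = 0.446429
Efficiency = (1 - 0.446429)*100 = 55.357 %


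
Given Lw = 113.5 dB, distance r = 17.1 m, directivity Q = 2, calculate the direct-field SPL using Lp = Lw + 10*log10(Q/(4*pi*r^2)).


4*pi*r^2 = 4*pi*17.1^2 = 3674.53 m^2
Q / (4*pi*r^2) = 2 / 3674.53 = 0.000544287
Lp = 113.5 + 10*log10(0.000544287) = 80.858 dB


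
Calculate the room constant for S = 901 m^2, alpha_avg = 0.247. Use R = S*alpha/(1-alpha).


R = 901 * 0.247 / (1 - 0.247) = 295.55 m^2


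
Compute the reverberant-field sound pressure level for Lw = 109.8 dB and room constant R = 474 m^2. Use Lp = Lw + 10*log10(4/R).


4/R = 4/474 = 0.00843882
Lp = 109.8 + 10*log10(0.00843882) = 89.063 dB


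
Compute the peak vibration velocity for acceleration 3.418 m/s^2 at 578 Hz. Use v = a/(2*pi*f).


omega = 2*pi*f = 2*pi*578 = 3631.68 rad/s
v = a / omega = 3.418 / 3631.68 = 0.00094116 m/s


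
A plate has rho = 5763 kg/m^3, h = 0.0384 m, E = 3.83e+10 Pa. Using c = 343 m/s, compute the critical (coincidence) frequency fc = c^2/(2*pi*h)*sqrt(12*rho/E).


12*rho/E = 12*5763/3.83e+10 = 1.80564e-06
sqrt(12*rho/E) = sqrt(1.80564e-06) = 0.00134374
c^2/(2*pi*h) = 343^2/(2*pi*0.0384) = 487615
fc = 487615 * 0.00134374 = 655.23 Hz


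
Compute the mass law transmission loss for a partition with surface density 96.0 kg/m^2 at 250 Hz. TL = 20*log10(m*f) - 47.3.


m * f = 96.0 * 250 = 24000
20*log10(24000) = 87.6042 dB
TL = 87.6042 - 47.3 = 40.304 dB


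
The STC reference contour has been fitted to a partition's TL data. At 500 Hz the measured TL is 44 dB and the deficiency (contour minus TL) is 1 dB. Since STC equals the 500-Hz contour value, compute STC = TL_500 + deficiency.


By ASTM E413, STC = value of the fitted reference contour at 500 Hz.
Contour value at 500 Hz = TL_500 + deficiency = 44 + 1 = 45
STC = 45


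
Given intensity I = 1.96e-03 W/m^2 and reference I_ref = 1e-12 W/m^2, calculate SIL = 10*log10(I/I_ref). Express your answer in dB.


I / I_ref = 1.96e-03 / 1e-12 = 1.96e+09
SIL = 10 * log10(1.96e+09) = 92.923 dB


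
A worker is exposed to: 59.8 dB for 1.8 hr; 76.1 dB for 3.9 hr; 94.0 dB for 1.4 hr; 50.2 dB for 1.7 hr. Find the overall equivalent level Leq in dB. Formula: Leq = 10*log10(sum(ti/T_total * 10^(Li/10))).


T_total = 1.8 + 3.9 + 1.4 + 1.7 = 8.8 hr
(1.8/8.8) * 10^(59.8/10) = 195339
(3.9/8.8) * 10^(76.1/10) = 1.80544e+07
(1.4/8.8) * 10^(94.0/10) = 3.99618e+08
(1.7/8.8) * 10^(50.2/10) = 20228.6
Sum = 195339 + 1.80544e+07 + 3.99618e+08 + 20228.6 = 4.17888e+08
Leq = 10*log10(4.17888e+08) = 86.211 dB


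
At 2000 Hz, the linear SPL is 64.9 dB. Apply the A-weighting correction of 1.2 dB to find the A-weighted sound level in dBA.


A-weighting table: 2000 Hz -> 1.2 dB correction
SPL_A = SPL + correction = 64.9 + (1.2) = 66.1 dBA


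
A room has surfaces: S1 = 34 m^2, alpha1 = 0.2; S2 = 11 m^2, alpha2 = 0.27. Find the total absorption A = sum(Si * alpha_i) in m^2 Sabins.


34 * 0.2 = 6.8
11 * 0.27 = 2.97
A_total = 6.8 + 2.97 = 9.77 m^2


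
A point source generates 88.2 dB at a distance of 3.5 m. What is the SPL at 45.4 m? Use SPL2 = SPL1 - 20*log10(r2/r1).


r2/r1 = 45.4/3.5 = 12.9714
Correction = 20*log10(12.9714) = 22.2597 dB
SPL2 = 88.2 - 22.2597 = 65.94 dB


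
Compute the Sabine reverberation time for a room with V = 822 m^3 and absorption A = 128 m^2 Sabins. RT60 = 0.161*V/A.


RT60 = 0.161 * 822 / 128 = 1.0339 s


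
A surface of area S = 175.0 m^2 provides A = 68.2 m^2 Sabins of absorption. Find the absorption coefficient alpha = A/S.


Absorption coefficient = absorbed power / incident power
alpha = A / S = 68.2 / 175.0 = 0.38971


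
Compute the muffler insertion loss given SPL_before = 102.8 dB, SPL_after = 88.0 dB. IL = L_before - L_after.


Insertion loss = SPL without muffler - SPL with muffler
IL = 102.8 - 88.0 = 14.8 dB


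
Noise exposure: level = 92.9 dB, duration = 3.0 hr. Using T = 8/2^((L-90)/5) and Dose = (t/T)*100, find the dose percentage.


T_allowed = 8 / 2^((92.9 - 90)/5) = 5.35171 hr
Dose = 3.0 / 5.35171 * 100 = 56.057 %


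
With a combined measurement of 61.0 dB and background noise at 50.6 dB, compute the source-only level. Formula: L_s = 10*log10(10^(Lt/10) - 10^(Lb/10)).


10^(61.0/10) = 1.25893e+06
10^(50.6/10) = 114815
Difference = 1.25893e+06 - 114815 = 1.14412e+06
L_source = 10*log10(1.14412e+06) = 60.585 dB


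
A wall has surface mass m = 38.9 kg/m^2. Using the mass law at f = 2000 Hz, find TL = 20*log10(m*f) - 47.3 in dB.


m * f = 38.9 * 2000 = 77800
20*log10(77800) = 97.8196 dB
TL = 97.8196 - 47.3 = 50.52 dB


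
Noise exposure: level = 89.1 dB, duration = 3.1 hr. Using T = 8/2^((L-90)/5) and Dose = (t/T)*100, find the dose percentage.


T_allowed = 8 / 2^((89.1 - 90)/5) = 9.06307 hr
Dose = 3.1 / 9.06307 * 100 = 34.205 %


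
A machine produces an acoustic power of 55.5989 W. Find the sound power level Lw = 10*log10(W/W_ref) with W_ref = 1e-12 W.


W / W_ref = 55.5989 / 1e-12 = 5.55989e+13
Lw = 10 * log10(5.55989e+13) = 137.45 dB


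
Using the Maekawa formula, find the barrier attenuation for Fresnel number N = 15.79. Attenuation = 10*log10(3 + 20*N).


3 + 20*N = 3 + 20*15.79 = 318.8
Att = 10*log10(318.8) = 25.035 dB


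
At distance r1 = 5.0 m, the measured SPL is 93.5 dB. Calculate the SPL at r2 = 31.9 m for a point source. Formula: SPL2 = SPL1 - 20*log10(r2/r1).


r2/r1 = 31.9/5.0 = 6.38
Correction = 20*log10(6.38) = 16.0964 dB
SPL2 = 93.5 - 16.0964 = 77.404 dB


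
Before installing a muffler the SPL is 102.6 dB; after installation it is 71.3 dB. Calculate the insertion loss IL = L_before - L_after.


Insertion loss = SPL without muffler - SPL with muffler
IL = 102.6 - 71.3 = 31.3 dB


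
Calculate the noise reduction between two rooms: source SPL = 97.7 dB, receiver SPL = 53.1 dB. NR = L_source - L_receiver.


NR = L_source - L_receiver (difference between source and receiving room levels)
NR = 97.7 - 53.1 = 44.6 dB


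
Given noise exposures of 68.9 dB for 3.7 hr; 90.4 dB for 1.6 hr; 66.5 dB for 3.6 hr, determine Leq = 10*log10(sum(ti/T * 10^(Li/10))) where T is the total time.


T_total = 3.7 + 1.6 + 3.6 = 8.9 hr
(3.7/8.9) * 10^(68.9/10) = 3.22709e+06
(1.6/8.9) * 10^(90.4/10) = 1.9712e+08
(3.6/8.9) * 10^(66.5/10) = 1.80681e+06
Sum = 3.22709e+06 + 1.9712e+08 + 1.80681e+06 = 2.02154e+08
Leq = 10*log10(2.02154e+08) = 83.057 dB


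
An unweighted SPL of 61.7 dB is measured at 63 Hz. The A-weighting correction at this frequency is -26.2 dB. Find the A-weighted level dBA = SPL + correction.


A-weighting table: 63 Hz -> -26.2 dB correction
SPL_A = SPL + correction = 61.7 + (-26.2) = 35.5 dBA


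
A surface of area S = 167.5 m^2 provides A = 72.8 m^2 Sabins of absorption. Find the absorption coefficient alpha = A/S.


Absorption coefficient = absorbed power / incident power
alpha = A / S = 72.8 / 167.5 = 0.43463


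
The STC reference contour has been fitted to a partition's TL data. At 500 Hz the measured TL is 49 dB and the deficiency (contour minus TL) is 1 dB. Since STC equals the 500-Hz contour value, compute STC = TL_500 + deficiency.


By ASTM E413, STC = value of the fitted reference contour at 500 Hz.
Contour value at 500 Hz = TL_500 + deficiency = 49 + 1 = 50
STC = 50


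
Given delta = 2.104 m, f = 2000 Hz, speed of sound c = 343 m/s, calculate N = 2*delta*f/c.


N = 2*delta*f/c = 2*delta/lambda, where lambda = c/f
lambda = 343 / 2000 = 0.1715 m
N = 2 * 2.104 / 0.1715 = 24.536


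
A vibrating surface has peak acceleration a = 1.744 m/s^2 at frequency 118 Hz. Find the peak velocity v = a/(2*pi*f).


omega = 2*pi*f = 2*pi*118 = 741.416 rad/s
v = a / omega = 1.744 / 741.416 = 0.0023523 m/s


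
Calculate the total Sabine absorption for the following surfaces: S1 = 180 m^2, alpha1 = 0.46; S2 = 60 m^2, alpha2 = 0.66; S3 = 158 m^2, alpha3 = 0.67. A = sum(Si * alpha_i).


180 * 0.46 = 82.8
60 * 0.66 = 39.6
158 * 0.67 = 105.86
A_total = 82.8 + 39.6 + 105.86 = 228.26 m^2


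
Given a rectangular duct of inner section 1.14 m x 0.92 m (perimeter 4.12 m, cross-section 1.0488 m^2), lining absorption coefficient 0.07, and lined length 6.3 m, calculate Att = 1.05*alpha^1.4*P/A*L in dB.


alpha^1.4 = 0.07^1.4 = 0.0241622
Attenuation rate = 1.05 * alpha^1.4 * P / A
= 1.05 * 0.0241622 * 4.12 / 1.0488 = 0.0996622 dB/m
Total Att = 0.0996622 * 6.3 = 0.62787 dB


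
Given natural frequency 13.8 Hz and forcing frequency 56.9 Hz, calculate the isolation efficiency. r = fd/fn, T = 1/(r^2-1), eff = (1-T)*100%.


r = 56.9 / 13.8 = 4.12319
r^2 - 1 = 4.12319^2 - 1 = 16.0007
T = 1/16.0007 = 0.0624973
Efficiency = (1 - 0.0624973)*100 = 93.75 %


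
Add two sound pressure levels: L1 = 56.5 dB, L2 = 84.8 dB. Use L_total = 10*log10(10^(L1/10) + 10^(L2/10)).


10^(56.5/10) = 446684
10^(84.8/10) = 3.01995e+08
Sum = 446684 + 3.01995e+08 = 3.02442e+08
L_total = 10*log10(3.02442e+08) = 84.806 dB


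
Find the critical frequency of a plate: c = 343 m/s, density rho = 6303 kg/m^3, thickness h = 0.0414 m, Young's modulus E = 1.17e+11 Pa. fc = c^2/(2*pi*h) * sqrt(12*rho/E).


12*rho/E = 12*6303/1.17e+11 = 6.46462e-07
sqrt(12*rho/E) = sqrt(6.46462e-07) = 0.000804029
c^2/(2*pi*h) = 343^2/(2*pi*0.0414) = 452281
fc = 452281 * 0.000804029 = 363.65 Hz


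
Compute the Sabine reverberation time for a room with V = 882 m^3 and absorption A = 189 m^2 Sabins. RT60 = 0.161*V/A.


RT60 = 0.161 * 882 / 189 = 0.75133 s


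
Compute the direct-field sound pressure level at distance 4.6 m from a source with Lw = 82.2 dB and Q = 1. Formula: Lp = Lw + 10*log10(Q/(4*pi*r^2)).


4*pi*r^2 = 4*pi*4.6^2 = 265.904 m^2
Q / (4*pi*r^2) = 1 / 265.904 = 0.00376076
Lp = 82.2 + 10*log10(0.00376076) = 57.953 dB


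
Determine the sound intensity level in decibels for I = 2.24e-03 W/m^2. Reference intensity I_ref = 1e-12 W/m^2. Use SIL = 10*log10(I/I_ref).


I / I_ref = 2.24e-03 / 1e-12 = 2.24e+09
SIL = 10 * log10(2.24e+09) = 93.502 dB


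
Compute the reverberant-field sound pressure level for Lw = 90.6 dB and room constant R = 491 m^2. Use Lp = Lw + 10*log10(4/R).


4/R = 4/491 = 0.00814664
Lp = 90.6 + 10*log10(0.00814664) = 69.71 dB


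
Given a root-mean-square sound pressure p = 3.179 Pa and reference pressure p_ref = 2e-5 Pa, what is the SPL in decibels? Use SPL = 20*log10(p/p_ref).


p / p_ref = 3.179 / 2e-5 = 158950
SPL = 20 * log10(158950) = 104.03 dB


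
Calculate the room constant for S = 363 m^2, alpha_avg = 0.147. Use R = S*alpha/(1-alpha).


R = 363 * 0.147 / (1 - 0.147) = 62.557 m^2


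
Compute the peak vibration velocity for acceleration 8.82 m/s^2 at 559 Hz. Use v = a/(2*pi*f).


omega = 2*pi*f = 2*pi*559 = 3512.3 rad/s
v = a / omega = 8.82 / 3512.3 = 0.0025112 m/s


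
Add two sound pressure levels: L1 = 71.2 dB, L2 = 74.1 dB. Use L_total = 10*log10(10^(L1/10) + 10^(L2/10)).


10^(71.2/10) = 1.31826e+07
10^(74.1/10) = 2.5704e+07
Sum = 1.31826e+07 + 2.5704e+07 = 3.88866e+07
L_total = 10*log10(3.88866e+07) = 75.898 dB


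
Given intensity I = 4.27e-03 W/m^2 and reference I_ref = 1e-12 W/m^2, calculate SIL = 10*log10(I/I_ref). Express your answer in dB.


I / I_ref = 4.27e-03 / 1e-12 = 4.27e+09
SIL = 10 * log10(4.27e+09) = 96.304 dB


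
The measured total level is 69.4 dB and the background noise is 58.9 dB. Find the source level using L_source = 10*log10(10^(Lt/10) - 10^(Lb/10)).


10^(69.4/10) = 8.70964e+06
10^(58.9/10) = 776247
Difference = 8.70964e+06 - 776247 = 7.93339e+06
L_source = 10*log10(7.93339e+06) = 68.995 dB


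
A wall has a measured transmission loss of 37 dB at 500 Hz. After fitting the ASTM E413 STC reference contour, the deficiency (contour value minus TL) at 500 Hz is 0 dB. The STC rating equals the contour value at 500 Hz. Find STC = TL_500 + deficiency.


By ASTM E413, STC = value of the fitted reference contour at 500 Hz.
Contour value at 500 Hz = TL_500 + deficiency = 37 + 0 = 37
STC = 37


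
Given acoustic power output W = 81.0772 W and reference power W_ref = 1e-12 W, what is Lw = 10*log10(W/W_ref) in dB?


W / W_ref = 81.0772 / 1e-12 = 8.10772e+13
Lw = 10 * log10(8.10772e+13) = 139.09 dB


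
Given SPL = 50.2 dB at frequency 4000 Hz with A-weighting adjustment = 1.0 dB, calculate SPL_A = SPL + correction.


A-weighting table: 4000 Hz -> 1.0 dB correction
SPL_A = SPL + correction = 50.2 + (1.0) = 51.2 dBA


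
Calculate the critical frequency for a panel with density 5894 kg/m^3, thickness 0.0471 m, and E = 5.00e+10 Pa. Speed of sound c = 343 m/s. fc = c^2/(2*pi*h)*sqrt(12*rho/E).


12*rho/E = 12*5894/5.00e+10 = 1.41456e-06
sqrt(12*rho/E) = sqrt(1.41456e-06) = 0.00118935
c^2/(2*pi*h) = 343^2/(2*pi*0.0471) = 397546
fc = 397546 * 0.00118935 = 472.82 Hz


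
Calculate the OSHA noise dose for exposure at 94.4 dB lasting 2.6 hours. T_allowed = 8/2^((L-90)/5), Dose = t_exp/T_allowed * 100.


T_allowed = 8 / 2^((94.4 - 90)/5) = 4.34694 hr
Dose = 2.6 / 4.34694 * 100 = 59.812 %


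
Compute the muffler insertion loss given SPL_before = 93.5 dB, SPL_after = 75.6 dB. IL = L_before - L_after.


Insertion loss = SPL without muffler - SPL with muffler
IL = 93.5 - 75.6 = 17.9 dB


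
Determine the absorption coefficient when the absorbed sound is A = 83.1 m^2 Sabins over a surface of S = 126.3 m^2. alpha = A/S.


Absorption coefficient = absorbed power / incident power
alpha = A / S = 83.1 / 126.3 = 0.65796


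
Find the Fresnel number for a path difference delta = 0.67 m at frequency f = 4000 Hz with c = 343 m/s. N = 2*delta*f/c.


N = 2*delta*f/c = 2*delta/lambda, where lambda = c/f
lambda = 343 / 4000 = 0.08575 m
N = 2 * 0.67 / 0.08575 = 15.627


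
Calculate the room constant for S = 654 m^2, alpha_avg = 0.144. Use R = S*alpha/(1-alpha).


R = 654 * 0.144 / (1 - 0.144) = 110.02 m^2


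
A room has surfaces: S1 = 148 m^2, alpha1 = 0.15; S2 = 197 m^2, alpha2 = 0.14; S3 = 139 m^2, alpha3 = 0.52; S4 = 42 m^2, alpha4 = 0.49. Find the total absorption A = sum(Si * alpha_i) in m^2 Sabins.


148 * 0.15 = 22.2
197 * 0.14 = 27.58
139 * 0.52 = 72.28
42 * 0.49 = 20.58
A_total = 22.2 + 27.58 + 72.28 + 20.58 = 142.64 m^2


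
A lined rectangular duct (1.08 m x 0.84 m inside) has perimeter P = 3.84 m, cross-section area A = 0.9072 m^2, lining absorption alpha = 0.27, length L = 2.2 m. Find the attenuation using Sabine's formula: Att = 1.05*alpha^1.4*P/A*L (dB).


alpha^1.4 = 0.27^1.4 = 0.159922
Attenuation rate = 1.05 * alpha^1.4 * P / A
= 1.05 * 0.159922 * 3.84 / 0.9072 = 0.710764 dB/m
Total Att = 0.710764 * 2.2 = 1.5637 dB


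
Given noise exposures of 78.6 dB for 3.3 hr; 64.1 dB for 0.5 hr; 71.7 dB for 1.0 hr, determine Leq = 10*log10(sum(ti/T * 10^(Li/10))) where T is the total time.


T_total = 3.3 + 0.5 + 1.0 = 4.8 hr
(3.3/4.8) * 10^(78.6/10) = 4.9805e+07
(0.5/4.8) * 10^(64.1/10) = 267750
(1.0/4.8) * 10^(71.7/10) = 3.08148e+06
Sum = 4.9805e+07 + 267750 + 3.08148e+06 = 5.31542e+07
Leq = 10*log10(5.31542e+07) = 77.255 dB


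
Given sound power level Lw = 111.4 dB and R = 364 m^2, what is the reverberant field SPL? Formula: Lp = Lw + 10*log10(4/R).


4/R = 4/364 = 0.010989
Lp = 111.4 + 10*log10(0.010989) = 91.81 dB


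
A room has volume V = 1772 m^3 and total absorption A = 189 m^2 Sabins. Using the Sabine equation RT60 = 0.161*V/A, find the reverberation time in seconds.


RT60 = 0.161 * 1772 / 189 = 1.5095 s


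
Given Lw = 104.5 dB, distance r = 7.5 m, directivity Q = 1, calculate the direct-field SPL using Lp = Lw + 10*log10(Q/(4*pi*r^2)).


4*pi*r^2 = 4*pi*7.5^2 = 706.858 m^2
Q / (4*pi*r^2) = 1 / 706.858 = 0.00141471
Lp = 104.5 + 10*log10(0.00141471) = 76.007 dB


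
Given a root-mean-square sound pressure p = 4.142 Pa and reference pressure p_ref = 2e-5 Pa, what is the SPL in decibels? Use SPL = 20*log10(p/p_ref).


p / p_ref = 4.142 / 2e-5 = 207100
SPL = 20 * log10(207100) = 106.32 dB


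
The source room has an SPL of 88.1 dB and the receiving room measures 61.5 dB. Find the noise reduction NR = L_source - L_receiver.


NR = L_source - L_receiver (difference between source and receiving room levels)
NR = 88.1 - 61.5 = 26.6 dB


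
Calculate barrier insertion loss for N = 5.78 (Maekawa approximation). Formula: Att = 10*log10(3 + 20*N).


3 + 20*N = 3 + 20*5.78 = 118.6
Att = 10*log10(118.6) = 20.741 dB


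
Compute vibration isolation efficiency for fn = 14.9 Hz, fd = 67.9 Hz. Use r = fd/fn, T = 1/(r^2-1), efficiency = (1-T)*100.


r = 67.9 / 14.9 = 4.55705
r^2 - 1 = 4.55705^2 - 1 = 19.7667
T = 1/19.7667 = 0.0505901
Efficiency = (1 - 0.0505901)*100 = 94.941 %


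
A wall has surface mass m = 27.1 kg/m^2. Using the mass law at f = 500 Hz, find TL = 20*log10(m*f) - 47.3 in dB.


m * f = 27.1 * 500 = 13550
20*log10(13550) = 82.6388 dB
TL = 82.6388 - 47.3 = 35.339 dB


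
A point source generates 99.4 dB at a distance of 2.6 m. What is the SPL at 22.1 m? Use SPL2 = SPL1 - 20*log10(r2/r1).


r2/r1 = 22.1/2.6 = 8.5
Correction = 20*log10(8.5) = 18.5884 dB
SPL2 = 99.4 - 18.5884 = 80.812 dB


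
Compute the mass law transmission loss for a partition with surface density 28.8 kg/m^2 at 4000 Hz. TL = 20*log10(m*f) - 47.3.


m * f = 28.8 * 4000 = 115200
20*log10(115200) = 101.229 dB
TL = 101.229 - 47.3 = 53.929 dB


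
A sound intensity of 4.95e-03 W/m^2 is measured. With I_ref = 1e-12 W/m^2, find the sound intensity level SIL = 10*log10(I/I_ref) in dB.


I / I_ref = 4.95e-03 / 1e-12 = 4.95e+09
SIL = 10 * log10(4.95e+09) = 96.946 dB


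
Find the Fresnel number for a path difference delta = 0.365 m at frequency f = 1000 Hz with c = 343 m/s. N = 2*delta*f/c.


N = 2*delta*f/c = 2*delta/lambda, where lambda = c/f
lambda = 343 / 1000 = 0.343 m
N = 2 * 0.365 / 0.343 = 2.1283


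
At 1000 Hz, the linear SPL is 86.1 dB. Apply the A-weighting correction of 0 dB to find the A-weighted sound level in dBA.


A-weighting table: 1000 Hz -> 0 dB correction
SPL_A = SPL + correction = 86.1 + (0) = 86.1 dBA


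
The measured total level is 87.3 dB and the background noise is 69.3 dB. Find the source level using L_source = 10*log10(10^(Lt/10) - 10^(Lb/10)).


10^(87.3/10) = 5.37032e+08
10^(69.3/10) = 8.51138e+06
Difference = 5.37032e+08 - 8.51138e+06 = 5.28521e+08
L_source = 10*log10(5.28521e+08) = 87.231 dB


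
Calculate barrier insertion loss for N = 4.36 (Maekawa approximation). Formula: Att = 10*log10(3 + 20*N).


3 + 20*N = 3 + 20*4.36 = 90.2
Att = 10*log10(90.2) = 19.552 dB


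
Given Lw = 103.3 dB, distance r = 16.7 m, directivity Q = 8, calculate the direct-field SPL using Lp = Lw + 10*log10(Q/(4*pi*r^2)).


4*pi*r^2 = 4*pi*16.7^2 = 3504.64 m^2
Q / (4*pi*r^2) = 8 / 3504.64 = 0.00228269
Lp = 103.3 + 10*log10(0.00228269) = 76.884 dB


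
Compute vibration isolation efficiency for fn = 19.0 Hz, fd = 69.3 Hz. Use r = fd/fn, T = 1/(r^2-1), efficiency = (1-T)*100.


r = 69.3 / 19.0 = 3.64737
r^2 - 1 = 3.64737^2 - 1 = 12.3033
T = 1/12.3033 = 0.081279
Efficiency = (1 - 0.081279)*100 = 91.872 %


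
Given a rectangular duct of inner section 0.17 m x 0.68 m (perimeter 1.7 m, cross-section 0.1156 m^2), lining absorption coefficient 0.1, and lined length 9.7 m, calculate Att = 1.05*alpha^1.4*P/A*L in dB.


alpha^1.4 = 0.1^1.4 = 0.0398107
Attenuation rate = 1.05 * alpha^1.4 * P / A
= 1.05 * 0.0398107 * 1.7 / 0.1156 = 0.614724 dB/m
Total Att = 0.614724 * 9.7 = 5.9628 dB


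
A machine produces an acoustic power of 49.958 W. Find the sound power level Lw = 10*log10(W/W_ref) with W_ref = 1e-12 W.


W / W_ref = 49.958 / 1e-12 = 4.9958e+13
Lw = 10 * log10(4.9958e+13) = 136.99 dB


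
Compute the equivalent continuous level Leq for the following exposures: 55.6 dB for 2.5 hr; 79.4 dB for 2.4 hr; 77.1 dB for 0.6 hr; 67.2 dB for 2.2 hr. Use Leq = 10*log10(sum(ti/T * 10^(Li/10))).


T_total = 2.5 + 2.4 + 0.6 + 2.2 = 7.7 hr
(2.5/7.7) * 10^(55.6/10) = 117882
(2.4/7.7) * 10^(79.4/10) = 2.71469e+07
(0.6/7.7) * 10^(77.1/10) = 3.99632e+06
(2.2/7.7) * 10^(67.2/10) = 1.49945e+06
Sum = 117882 + 2.71469e+07 + 3.99632e+06 + 1.49945e+06 = 3.27606e+07
Leq = 10*log10(3.27606e+07) = 75.154 dB


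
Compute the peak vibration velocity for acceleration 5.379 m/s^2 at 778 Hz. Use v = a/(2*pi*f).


omega = 2*pi*f = 2*pi*778 = 4888.32 rad/s
v = a / omega = 5.379 / 4888.32 = 0.0011004 m/s


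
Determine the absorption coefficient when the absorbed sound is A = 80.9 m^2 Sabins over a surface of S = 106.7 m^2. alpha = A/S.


Absorption coefficient = absorbed power / incident power
alpha = A / S = 80.9 / 106.7 = 0.7582


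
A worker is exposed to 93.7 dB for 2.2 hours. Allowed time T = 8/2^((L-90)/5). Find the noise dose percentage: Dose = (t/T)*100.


T_allowed = 8 / 2^((93.7 - 90)/5) = 4.78991 hr
Dose = 2.2 / 4.78991 * 100 = 45.93 %


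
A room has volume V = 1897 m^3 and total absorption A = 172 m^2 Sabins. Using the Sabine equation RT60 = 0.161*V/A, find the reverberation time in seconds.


RT60 = 0.161 * 1897 / 172 = 1.7757 s


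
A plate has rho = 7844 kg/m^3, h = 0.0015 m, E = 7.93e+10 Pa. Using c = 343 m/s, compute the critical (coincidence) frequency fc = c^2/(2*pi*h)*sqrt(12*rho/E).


12*rho/E = 12*7844/7.93e+10 = 1.18699e-06
sqrt(12*rho/E) = sqrt(1.18699e-06) = 0.00108949
c^2/(2*pi*h) = 343^2/(2*pi*0.0015) = 1.24829e+07
fc = 1.24829e+07 * 0.00108949 = 13600 Hz


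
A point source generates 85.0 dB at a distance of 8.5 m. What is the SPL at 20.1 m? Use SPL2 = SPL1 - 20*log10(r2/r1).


r2/r1 = 20.1/8.5 = 2.36471
Correction = 20*log10(2.36471) = 7.47556 dB
SPL2 = 85.0 - 7.47556 = 77.524 dB


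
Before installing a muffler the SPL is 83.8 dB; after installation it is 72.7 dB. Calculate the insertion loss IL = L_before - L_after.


Insertion loss = SPL without muffler - SPL with muffler
IL = 83.8 - 72.7 = 11.1 dB


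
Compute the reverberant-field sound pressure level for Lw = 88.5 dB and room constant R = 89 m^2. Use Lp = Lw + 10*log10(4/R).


4/R = 4/89 = 0.0449438
Lp = 88.5 + 10*log10(0.0449438) = 75.027 dB


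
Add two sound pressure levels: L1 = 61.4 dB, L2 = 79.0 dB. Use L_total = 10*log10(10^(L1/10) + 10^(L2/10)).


10^(61.4/10) = 1.38038e+06
10^(79.0/10) = 7.94328e+07
Sum = 1.38038e+06 + 7.94328e+07 = 8.08132e+07
L_total = 10*log10(8.08132e+07) = 79.075 dB


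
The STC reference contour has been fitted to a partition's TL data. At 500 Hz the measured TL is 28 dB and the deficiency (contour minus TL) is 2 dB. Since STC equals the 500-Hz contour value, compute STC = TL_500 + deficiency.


By ASTM E413, STC = value of the fitted reference contour at 500 Hz.
Contour value at 500 Hz = TL_500 + deficiency = 28 + 2 = 30
STC = 30


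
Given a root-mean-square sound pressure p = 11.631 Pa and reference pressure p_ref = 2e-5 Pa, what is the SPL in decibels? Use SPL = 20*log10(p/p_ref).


p / p_ref = 11.631 / 2e-5 = 581550
SPL = 20 * log10(581550) = 115.29 dB


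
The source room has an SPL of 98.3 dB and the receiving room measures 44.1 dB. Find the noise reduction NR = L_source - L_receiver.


NR = L_source - L_receiver (difference between source and receiving room levels)
NR = 98.3 - 44.1 = 54.2 dB


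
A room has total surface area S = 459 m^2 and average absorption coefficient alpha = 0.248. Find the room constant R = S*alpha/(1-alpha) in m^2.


R = 459 * 0.248 / (1 - 0.248) = 151.37 m^2


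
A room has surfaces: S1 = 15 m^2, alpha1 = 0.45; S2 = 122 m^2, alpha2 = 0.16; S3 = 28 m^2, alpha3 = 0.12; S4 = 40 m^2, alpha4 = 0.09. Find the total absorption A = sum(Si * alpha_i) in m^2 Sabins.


15 * 0.45 = 6.75
122 * 0.16 = 19.52
28 * 0.12 = 3.36
40 * 0.09 = 3.6
A_total = 6.75 + 19.52 + 3.36 + 3.6 = 33.23 m^2


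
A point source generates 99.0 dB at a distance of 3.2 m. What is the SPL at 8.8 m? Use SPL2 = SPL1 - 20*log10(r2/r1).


r2/r1 = 8.8/3.2 = 2.75
Correction = 20*log10(2.75) = 8.78665 dB
SPL2 = 99.0 - 8.78665 = 90.213 dB


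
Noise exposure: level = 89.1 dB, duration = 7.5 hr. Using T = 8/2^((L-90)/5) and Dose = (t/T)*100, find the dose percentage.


T_allowed = 8 / 2^((89.1 - 90)/5) = 9.06307 hr
Dose = 7.5 / 9.06307 * 100 = 82.753 %


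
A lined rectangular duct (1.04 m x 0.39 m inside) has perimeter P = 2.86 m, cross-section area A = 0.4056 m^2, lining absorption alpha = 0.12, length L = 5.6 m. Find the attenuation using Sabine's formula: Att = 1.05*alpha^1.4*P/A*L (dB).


alpha^1.4 = 0.12^1.4 = 0.0513871
Attenuation rate = 1.05 * alpha^1.4 * P / A
= 1.05 * 0.0513871 * 2.86 / 0.4056 = 0.380462 dB/m
Total Att = 0.380462 * 5.6 = 2.1306 dB


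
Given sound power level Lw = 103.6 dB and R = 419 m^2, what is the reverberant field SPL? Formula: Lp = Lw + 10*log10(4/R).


4/R = 4/419 = 0.00954654
Lp = 103.6 + 10*log10(0.00954654) = 83.398 dB


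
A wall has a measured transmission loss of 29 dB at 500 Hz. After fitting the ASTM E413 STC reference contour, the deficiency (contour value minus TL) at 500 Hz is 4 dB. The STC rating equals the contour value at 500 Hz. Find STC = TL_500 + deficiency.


By ASTM E413, STC = value of the fitted reference contour at 500 Hz.
Contour value at 500 Hz = TL_500 + deficiency = 29 + 4 = 33
STC = 33


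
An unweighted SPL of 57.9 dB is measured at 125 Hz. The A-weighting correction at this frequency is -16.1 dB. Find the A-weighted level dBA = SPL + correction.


A-weighting table: 125 Hz -> -16.1 dB correction
SPL_A = SPL + correction = 57.9 + (-16.1) = 41.8 dBA


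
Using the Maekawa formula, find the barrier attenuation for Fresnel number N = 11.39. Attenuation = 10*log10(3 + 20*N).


3 + 20*N = 3 + 20*11.39 = 230.8
Att = 10*log10(230.8) = 23.632 dB


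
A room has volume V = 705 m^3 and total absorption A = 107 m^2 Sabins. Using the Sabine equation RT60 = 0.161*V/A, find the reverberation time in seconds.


RT60 = 0.161 * 705 / 107 = 1.0608 s


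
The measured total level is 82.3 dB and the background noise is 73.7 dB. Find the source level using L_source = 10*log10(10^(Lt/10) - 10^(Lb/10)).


10^(82.3/10) = 1.69824e+08
10^(73.7/10) = 2.34423e+07
Difference = 1.69824e+08 - 2.34423e+07 = 1.46382e+08
L_source = 10*log10(1.46382e+08) = 81.655 dB


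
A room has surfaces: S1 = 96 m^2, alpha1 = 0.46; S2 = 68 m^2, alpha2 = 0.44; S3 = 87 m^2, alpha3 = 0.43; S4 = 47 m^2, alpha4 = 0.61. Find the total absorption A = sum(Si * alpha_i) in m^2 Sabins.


96 * 0.46 = 44.16
68 * 0.44 = 29.92
87 * 0.43 = 37.41
47 * 0.61 = 28.67
A_total = 44.16 + 29.92 + 37.41 + 28.67 = 140.16 m^2


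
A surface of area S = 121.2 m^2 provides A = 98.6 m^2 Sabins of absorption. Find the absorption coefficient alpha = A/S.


Absorption coefficient = absorbed power / incident power
alpha = A / S = 98.6 / 121.2 = 0.81353


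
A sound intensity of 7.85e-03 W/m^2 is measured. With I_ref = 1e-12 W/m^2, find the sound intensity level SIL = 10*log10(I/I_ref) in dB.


I / I_ref = 7.85e-03 / 1e-12 = 7.85e+09
SIL = 10 * log10(7.85e+09) = 98.949 dB


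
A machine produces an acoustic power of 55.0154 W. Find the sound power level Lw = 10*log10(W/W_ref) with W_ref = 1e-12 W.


W / W_ref = 55.0154 / 1e-12 = 5.50154e+13
Lw = 10 * log10(5.50154e+13) = 137.4 dB


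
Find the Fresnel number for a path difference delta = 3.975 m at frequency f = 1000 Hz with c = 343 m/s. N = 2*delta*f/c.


N = 2*delta*f/c = 2*delta/lambda, where lambda = c/f
lambda = 343 / 1000 = 0.343 m
N = 2 * 3.975 / 0.343 = 23.178


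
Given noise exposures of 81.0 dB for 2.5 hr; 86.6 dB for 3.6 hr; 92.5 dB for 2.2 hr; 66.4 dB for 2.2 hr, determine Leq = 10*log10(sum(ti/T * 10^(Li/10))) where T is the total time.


T_total = 2.5 + 3.6 + 2.2 + 2.2 = 10.5 hr
(2.5/10.5) * 10^(81.0/10) = 2.99744e+07
(3.6/10.5) * 10^(86.6/10) = 1.56716e+08
(2.2/10.5) * 10^(92.5/10) = 3.72592e+08
(2.2/10.5) * 10^(66.4/10) = 914605
Sum = 2.99744e+07 + 1.56716e+08 + 3.72592e+08 + 914605 = 5.60197e+08
Leq = 10*log10(5.60197e+08) = 87.483 dB


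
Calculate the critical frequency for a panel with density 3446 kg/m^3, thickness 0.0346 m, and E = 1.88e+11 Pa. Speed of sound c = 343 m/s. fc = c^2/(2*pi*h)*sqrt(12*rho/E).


12*rho/E = 12*3446/1.88e+11 = 2.19957e-07
sqrt(12*rho/E) = sqrt(2.19957e-07) = 0.000468996
c^2/(2*pi*h) = 343^2/(2*pi*0.0346) = 541168
fc = 541168 * 0.000468996 = 253.81 Hz


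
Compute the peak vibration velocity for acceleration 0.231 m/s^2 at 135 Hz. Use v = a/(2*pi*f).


omega = 2*pi*f = 2*pi*135 = 848.23 rad/s
v = a / omega = 0.231 / 848.23 = 0.00027233 m/s


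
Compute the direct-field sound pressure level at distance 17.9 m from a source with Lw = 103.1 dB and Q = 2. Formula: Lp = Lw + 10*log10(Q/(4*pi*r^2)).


4*pi*r^2 = 4*pi*17.9^2 = 4026.39 m^2
Q / (4*pi*r^2) = 2 / 4026.39 = 0.000496723
Lp = 103.1 + 10*log10(0.000496723) = 70.061 dB


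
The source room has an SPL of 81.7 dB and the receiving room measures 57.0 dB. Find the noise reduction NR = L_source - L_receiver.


NR = L_source - L_receiver (difference between source and receiving room levels)
NR = 81.7 - 57.0 = 24.7 dB


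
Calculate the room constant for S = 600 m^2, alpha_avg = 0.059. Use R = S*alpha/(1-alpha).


R = 600 * 0.059 / (1 - 0.059) = 37.62 m^2


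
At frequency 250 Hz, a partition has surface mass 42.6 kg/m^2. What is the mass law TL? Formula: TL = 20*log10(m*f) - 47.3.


m * f = 42.6 * 250 = 10650
20*log10(10650) = 80.547 dB
TL = 80.547 - 47.3 = 33.247 dB


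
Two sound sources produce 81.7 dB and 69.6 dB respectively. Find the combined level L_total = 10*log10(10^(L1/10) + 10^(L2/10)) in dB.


10^(81.7/10) = 1.47911e+08
10^(69.6/10) = 9.12011e+06
Sum = 1.47911e+08 + 9.12011e+06 = 1.57031e+08
L_total = 10*log10(1.57031e+08) = 81.96 dB


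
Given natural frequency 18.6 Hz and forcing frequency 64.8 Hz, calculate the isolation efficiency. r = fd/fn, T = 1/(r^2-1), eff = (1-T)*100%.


r = 64.8 / 18.6 = 3.48387
r^2 - 1 = 3.48387^2 - 1 = 11.1374
T = 1/11.1374 = 0.0897876
Efficiency = (1 - 0.0897876)*100 = 91.021 %


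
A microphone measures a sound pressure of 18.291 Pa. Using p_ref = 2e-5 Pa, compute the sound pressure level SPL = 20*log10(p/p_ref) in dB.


p / p_ref = 18.291 / 2e-5 = 914550
SPL = 20 * log10(914550) = 119.22 dB


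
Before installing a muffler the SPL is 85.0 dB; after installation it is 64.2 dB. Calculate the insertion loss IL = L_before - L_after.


Insertion loss = SPL without muffler - SPL with muffler
IL = 85.0 - 64.2 = 20.8 dB


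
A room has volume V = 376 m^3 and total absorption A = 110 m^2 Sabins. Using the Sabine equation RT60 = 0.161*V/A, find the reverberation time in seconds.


RT60 = 0.161 * 376 / 110 = 0.55033 s


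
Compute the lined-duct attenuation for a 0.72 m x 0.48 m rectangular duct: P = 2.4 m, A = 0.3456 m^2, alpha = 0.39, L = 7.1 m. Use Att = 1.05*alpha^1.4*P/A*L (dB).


alpha^1.4 = 0.39^1.4 = 0.267603
Attenuation rate = 1.05 * alpha^1.4 * P / A
= 1.05 * 0.267603 * 2.4 / 0.3456 = 1.95127 dB/m
Total Att = 1.95127 * 7.1 = 13.854 dB


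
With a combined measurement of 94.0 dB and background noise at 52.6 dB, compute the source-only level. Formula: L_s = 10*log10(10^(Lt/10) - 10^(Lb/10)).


10^(94.0/10) = 2.51189e+09
10^(52.6/10) = 181970
Difference = 2.51189e+09 - 181970 = 2.51171e+09
L_source = 10*log10(2.51171e+09) = 94 dB


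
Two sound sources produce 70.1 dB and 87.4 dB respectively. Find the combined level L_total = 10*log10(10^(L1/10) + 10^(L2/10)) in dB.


10^(70.1/10) = 1.02329e+07
10^(87.4/10) = 5.49541e+08
Sum = 1.02329e+07 + 5.49541e+08 = 5.59774e+08
L_total = 10*log10(5.59774e+08) = 87.48 dB


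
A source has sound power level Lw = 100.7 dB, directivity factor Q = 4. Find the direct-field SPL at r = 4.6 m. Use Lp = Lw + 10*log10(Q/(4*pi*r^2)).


4*pi*r^2 = 4*pi*4.6^2 = 265.904 m^2
Q / (4*pi*r^2) = 4 / 265.904 = 0.015043
Lp = 100.7 + 10*log10(0.015043) = 82.473 dB
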